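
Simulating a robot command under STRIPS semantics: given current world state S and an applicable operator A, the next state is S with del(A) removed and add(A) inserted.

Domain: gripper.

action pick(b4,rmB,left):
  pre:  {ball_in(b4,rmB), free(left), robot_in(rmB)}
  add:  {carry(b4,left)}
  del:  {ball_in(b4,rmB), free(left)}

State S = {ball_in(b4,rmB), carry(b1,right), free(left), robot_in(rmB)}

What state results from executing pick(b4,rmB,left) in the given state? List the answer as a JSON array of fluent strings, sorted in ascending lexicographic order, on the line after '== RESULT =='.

Compute (S \ del) ∪ add:
  pre ⊆ S: {ball_in(b4,rmB), free(left), robot_in(rmB)} ⊆ S  — applicable
  S \ del = {carry(b1,right), robot_in(rmB)}
  ∪ add   = {carry(b1,right), carry(b4,left), robot_in(rmB)}

== RESULT ==
["carry(b1,right)", "carry(b4,left)", "robot_in(rmB)"]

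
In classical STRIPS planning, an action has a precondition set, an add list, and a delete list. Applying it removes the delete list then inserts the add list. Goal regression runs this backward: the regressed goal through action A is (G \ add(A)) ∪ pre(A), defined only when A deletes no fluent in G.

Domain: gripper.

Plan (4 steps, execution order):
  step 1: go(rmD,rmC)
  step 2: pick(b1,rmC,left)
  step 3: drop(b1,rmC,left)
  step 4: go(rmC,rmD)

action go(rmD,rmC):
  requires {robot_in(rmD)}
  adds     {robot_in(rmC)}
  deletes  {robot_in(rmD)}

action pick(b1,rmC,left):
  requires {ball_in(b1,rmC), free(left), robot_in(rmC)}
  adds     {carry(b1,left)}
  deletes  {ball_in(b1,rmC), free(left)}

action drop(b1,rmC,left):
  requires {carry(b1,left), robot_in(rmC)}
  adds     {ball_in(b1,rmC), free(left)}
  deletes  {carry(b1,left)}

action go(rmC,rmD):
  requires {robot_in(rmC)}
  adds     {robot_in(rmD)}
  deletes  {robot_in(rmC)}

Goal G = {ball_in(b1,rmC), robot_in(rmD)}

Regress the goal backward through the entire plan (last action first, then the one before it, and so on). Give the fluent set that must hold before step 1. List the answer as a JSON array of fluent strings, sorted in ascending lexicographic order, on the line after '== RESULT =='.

Work backward from the goal:
  through step 4 (go(rmC,rmD)): drop {robot_in(rmD)}, keep {ball_in(b1,rmC)}, require {robot_in(rmC)}
    → {ball_in(b1,rmC), robot_in(rmC)}
  through step 3 (drop(b1,rmC,left)): drop {ball_in(b1,rmC)}, keep {robot_in(rmC)}, require {carry(b1,left), robot_in(rmC)}
    → {carry(b1,left), robot_in(rmC)}
  through step 2 (pick(b1,rmC,left)): drop {carry(b1,left)}, keep {robot_in(rmC)}, require {ball_in(b1,rmC), free(left), robot_in(rmC)}
    → {ball_in(b1,rmC), free(left), robot_in(rmC)}
  through step 1 (go(rmD,rmC)): drop {robot_in(rmC)}, keep {ball_in(b1,rmC), free(left)}, require {robot_in(rmD)}
    → {ball_in(b1,rmC), free(left), robot_in(rmD)}

== RESULT ==
["ball_in(b1,rmC)", "free(left)", "robot_in(rmD)"]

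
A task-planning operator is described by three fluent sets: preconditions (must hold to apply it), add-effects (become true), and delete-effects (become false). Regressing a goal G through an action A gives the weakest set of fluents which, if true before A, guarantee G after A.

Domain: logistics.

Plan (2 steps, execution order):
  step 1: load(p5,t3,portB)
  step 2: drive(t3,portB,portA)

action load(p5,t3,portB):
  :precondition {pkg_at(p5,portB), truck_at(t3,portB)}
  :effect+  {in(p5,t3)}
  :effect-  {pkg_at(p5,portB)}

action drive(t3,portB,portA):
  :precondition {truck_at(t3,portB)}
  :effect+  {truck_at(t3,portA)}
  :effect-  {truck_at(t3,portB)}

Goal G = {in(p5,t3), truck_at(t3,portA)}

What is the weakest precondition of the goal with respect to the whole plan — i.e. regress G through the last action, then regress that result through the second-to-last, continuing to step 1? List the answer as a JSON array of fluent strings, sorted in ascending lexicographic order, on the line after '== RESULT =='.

Regress step by step:
  through step 2 (drive(t3,portB,portA)): drop {truck_at(t3,portA)}, keep {in(p5,t3)}, require {truck_at(t3,portB)}
    → {in(p5,t3), truck_at(t3,portB)}
  through step 1 (load(p5,t3,portB)): drop {in(p5,t3)}, keep {truck_at(t3,portB)}, require {pkg_at(p5,portB), truck_at(t3,portB)}
    → {pkg_at(p5,portB), truck_at(t3,portB)}

== RESULT ==
["pkg_at(p5,portB)", "truck_at(t3,portB)"]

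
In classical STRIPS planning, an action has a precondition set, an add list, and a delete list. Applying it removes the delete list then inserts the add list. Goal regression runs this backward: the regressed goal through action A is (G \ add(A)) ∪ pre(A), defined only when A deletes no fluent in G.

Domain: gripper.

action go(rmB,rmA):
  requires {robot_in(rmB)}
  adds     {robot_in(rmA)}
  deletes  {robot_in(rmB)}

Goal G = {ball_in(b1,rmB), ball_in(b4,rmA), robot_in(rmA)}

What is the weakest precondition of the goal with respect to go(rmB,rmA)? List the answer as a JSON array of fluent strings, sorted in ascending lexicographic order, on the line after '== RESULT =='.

Regress:
  G ∩ del = {}  (empty — regression defined)
  G \ add = {ball_in(b1,rmB), ball_in(b4,rmA), robot_in(rmA)} \ {robot_in(rmA)} = {ball_in(b1,rmB), ball_in(b4,rmA)}
  ∪ pre   = {ball_in(b1,rmB), ball_in(b4,rmA)} ∪ {robot_in(rmB)}
          = {ball_in(b1,rmB), ball_in(b4,rmA), robot_in(rmB)}

== RESULT ==
["ball_in(b1,rmB)", "ball_in(b4,rmA)", "robot_in(rmB)"]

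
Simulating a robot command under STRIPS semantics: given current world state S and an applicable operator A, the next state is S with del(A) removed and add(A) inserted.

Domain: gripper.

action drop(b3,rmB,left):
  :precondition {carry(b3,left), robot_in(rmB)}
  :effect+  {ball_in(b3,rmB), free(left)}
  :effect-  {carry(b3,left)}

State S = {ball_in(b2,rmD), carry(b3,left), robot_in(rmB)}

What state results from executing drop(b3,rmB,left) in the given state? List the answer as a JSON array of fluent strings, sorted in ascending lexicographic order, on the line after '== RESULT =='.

Progress:
  pre ⊆ S: {carry(b3,left), robot_in(rmB)} ⊆ S  — applicable
  S \ del = {ball_in(b2,rmD), robot_in(rmB)}
  ∪ add   = {ball_in(b2,rmD), ball_in(b3,rmB), free(left), robot_in(rmB)}

== RESULT ==
["ball_in(b2,rmD)", "ball_in(b3,rmB)", "free(left)", "robot_in(rmB)"]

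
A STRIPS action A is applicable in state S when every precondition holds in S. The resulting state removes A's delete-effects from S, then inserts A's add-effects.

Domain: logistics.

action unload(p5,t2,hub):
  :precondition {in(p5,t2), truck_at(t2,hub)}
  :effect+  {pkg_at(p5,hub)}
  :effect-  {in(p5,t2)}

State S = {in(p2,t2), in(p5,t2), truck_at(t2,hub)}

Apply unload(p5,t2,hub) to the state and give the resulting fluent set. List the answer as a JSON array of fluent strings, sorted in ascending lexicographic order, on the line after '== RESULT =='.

Compute (S \ del) ∪ add:
  pre ⊆ S: {in(p5,t2), truck_at(t2,hub)} ⊆ S  — applicable
  S \ del = {in(p2,t2), truck_at(t2,hub)}
  ∪ add   = {in(p2,t2), pkg_at(p5,hub), truck_at(t2,hub)}

== RESULT ==
["in(p2,t2)", "pkg_at(p5,hub)", "truck_at(t2,hub)"]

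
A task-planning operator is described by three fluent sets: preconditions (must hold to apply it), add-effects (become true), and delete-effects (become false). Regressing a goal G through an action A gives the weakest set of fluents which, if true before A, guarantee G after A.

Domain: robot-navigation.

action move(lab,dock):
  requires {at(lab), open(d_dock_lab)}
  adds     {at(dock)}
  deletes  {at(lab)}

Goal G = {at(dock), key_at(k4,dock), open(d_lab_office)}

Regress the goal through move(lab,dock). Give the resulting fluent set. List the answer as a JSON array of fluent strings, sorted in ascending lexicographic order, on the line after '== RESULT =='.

Compute (G \ add) ∪ pre:
  G ∩ del = {}  (empty — regression defined)
  G \ add = {at(dock), key_at(k4,dock), open(d_lab_office)} \ {at(dock)} = {key_at(k4,dock), open(d_lab_office)}
  ∪ pre   = {key_at(k4,dock), open(d_lab_office)} ∪ {at(lab), open(d_dock_lab)}
          = {at(lab), key_at(k4,dock), open(d_dock_lab), open(d_lab_office)}

== RESULT ==
["at(lab)", "key_at(k4,dock)", "open(d_dock_lab)", "open(d_lab_office)"]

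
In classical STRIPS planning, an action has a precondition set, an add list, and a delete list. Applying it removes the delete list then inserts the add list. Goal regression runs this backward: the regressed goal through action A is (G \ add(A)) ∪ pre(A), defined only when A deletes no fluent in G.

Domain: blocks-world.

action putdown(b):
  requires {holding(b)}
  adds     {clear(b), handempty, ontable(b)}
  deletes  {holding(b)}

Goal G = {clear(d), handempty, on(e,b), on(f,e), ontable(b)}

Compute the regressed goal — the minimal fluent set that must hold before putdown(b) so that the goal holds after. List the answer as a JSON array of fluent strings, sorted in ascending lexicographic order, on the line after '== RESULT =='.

Regress:
  G ∩ del = {}  (empty — regression defined)
  G \ add = {clear(d), handempty, on(e,b), on(f,e), ontable(b)} \ {clear(b), handempty, ontable(b)} = {clear(d), on(e,b), on(f,e)}
  ∪ pre   = {clear(d), on(e,b), on(f,e)} ∪ {holding(b)}
          = {clear(d), holding(b), on(e,b), on(f,e)}

== RESULT ==
["clear(d)", "holding(b)", "on(e,b)", "on(f,e)"]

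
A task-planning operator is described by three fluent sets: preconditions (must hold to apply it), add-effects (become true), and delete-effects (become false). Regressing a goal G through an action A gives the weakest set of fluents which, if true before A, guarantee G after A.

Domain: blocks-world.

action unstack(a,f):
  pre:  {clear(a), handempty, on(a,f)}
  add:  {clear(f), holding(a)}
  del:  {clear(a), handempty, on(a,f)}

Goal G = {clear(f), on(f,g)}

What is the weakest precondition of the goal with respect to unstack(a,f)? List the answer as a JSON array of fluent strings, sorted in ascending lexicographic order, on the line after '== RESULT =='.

Compute (G \ add) ∪ pre:
  G ∩ del = {}  (empty — regression defined)
  G \ add = {clear(f), on(f,g)} \ {clear(f), holding(a)} = {on(f,g)}
  ∪ pre   = {on(f,g)} ∪ {clear(a), handempty, on(a,f)}
          = {clear(a), handempty, on(a,f), on(f,g)}

== RESULT ==
["clear(a)", "handempty", "on(a,f)", "on(f,g)"]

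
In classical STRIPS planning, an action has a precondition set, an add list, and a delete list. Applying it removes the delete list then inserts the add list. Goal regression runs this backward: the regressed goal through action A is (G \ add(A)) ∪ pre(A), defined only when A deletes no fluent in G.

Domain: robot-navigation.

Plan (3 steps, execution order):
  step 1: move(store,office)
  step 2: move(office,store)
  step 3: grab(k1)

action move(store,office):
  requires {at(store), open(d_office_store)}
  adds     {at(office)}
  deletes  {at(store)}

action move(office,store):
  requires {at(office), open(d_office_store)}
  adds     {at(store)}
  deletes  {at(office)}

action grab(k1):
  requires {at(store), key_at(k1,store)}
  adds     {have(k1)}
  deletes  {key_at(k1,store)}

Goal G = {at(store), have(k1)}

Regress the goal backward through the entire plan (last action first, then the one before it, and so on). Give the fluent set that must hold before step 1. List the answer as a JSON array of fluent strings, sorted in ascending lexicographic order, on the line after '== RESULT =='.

Regress step by step:
  through step 3 (grab(k1)): drop {have(k1)}, keep {at(store)}, require {at(store), key_at(k1,store)}
    → {at(store), key_at(k1,store)}
  through step 2 (move(office,store)): drop {at(store)}, keep {key_at(k1,store)}, require {at(office), open(d_office_store)}
    → {at(office), key_at(k1,store), open(d_office_store)}
  through step 1 (move(store,office)): drop {at(office)}, keep {key_at(k1,store), open(d_office_store)}, require {at(store), open(d_office_store)}
    → {at(store), key_at(k1,store), open(d_office_store)}

== RESULT ==
["at(store)", "key_at(k1,store)", "open(d_office_store)"]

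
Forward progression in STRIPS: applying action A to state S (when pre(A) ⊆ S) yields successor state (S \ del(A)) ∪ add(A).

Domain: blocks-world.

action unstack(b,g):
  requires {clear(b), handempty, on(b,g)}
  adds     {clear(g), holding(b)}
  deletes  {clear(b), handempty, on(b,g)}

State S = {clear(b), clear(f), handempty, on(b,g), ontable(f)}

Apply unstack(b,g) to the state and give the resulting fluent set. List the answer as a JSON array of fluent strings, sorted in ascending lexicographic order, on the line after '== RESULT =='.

Compute (S \ del) ∪ add:
  pre ⊆ S: {clear(b), handempty, on(b,g)} ⊆ S  — applicable
  S \ del = {clear(f), ontable(f)}
  ∪ add   = {clear(f), clear(g), holding(b), ontable(f)}

== RESULT ==
["clear(f)", "clear(g)", "holding(b)", "ontable(f)"]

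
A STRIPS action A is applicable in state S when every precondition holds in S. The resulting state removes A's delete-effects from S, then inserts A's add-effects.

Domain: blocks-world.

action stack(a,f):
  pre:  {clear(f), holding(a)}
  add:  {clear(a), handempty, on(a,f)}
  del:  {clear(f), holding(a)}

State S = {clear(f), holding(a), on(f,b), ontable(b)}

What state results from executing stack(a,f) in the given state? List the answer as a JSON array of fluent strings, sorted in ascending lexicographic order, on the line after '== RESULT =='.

Compute (S \ del) ∪ add:
  pre ⊆ S: {clear(f), holding(a)} ⊆ S  — applicable
  S \ del = {on(f,b), ontable(b)}
  ∪ add   = {clear(a), handempty, on(a,f), on(f,b), ontable(b)}

== RESULT ==
["clear(a)", "handempty", "on(a,f)", "on(f,b)", "ontable(b)"]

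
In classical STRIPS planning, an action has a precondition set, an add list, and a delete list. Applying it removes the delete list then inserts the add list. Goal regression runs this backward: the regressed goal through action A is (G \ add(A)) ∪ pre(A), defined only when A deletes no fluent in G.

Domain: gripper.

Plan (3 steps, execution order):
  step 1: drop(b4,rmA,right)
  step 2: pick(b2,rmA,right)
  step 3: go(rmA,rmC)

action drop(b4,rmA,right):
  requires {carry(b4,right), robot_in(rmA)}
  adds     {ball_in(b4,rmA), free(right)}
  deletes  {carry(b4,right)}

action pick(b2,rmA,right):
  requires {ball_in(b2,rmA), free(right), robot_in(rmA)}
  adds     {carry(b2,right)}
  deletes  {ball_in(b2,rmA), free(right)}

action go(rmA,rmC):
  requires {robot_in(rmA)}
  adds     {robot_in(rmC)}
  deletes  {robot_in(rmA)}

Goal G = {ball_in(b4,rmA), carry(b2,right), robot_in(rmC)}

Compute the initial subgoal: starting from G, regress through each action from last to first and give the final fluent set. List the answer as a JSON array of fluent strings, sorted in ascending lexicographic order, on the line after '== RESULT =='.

Work backward from the goal:
  through step 3 (go(rmA,rmC)): drop {robot_in(rmC)}, keep {ball_in(b4,rmA), carry(b2,right)}, require {robot_in(rmA)}
    → {ball_in(b4,rmA), carry(b2,right), robot_in(rmA)}
  through step 2 (pick(b2,rmA,right)): drop {carry(b2,right)}, keep {ball_in(b4,rmA), robot_in(rmA)}, require {ball_in(b2,rmA), free(right), robot_in(rmA)}
    → {ball_in(b2,rmA), ball_in(b4,rmA), free(right), robot_in(rmA)}
  through step 1 (drop(b4,rmA,right)): drop {ball_in(b4,rmA), free(right)}, keep {ball_in(b2,rmA), robot_in(rmA)}, require {carry(b4,right), robot_in(rmA)}
    → {ball_in(b2,rmA), carry(b4,right), robot_in(rmA)}

== RESULT ==
["ball_in(b2,rmA)", "carry(b4,right)", "robot_in(rmA)"]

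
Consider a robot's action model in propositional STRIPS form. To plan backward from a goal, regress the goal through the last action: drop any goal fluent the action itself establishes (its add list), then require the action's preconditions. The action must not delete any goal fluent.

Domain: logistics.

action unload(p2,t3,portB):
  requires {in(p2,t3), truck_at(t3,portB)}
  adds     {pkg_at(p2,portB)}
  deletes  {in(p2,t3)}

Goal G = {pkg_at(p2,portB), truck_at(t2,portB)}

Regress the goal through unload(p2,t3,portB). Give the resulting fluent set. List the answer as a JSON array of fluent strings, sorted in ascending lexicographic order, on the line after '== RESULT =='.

Regress:
  G ∩ del = {}  (empty — regression defined)
  G \ add = {pkg_at(p2,portB), truck_at(t2,portB)} \ {pkg_at(p2,portB)} = {truck_at(t2,portB)}
  ∪ pre   = {truck_at(t2,portB)} ∪ {in(p2,t3), truck_at(t3,portB)}
          = {in(p2,t3), truck_at(t2,portB), truck_at(t3,portB)}

== RESULT ==
["in(p2,t3)", "truck_at(t2,portB)", "truck_at(t3,portB)"]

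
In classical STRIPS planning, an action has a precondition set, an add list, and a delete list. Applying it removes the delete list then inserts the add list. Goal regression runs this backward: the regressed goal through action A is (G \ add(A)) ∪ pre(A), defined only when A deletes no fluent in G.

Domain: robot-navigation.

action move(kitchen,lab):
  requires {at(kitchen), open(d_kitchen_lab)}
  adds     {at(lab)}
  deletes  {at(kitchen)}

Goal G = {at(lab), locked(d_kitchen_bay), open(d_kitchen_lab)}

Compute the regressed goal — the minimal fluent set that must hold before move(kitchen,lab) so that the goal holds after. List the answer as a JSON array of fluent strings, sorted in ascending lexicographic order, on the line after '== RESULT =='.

Compute (G \ add) ∪ pre:
  G ∩ del = {}  (empty — regression defined)
  G \ add = {at(lab), locked(d_kitchen_bay), open(d_kitchen_lab)} \ {at(lab)} = {locked(d_kitchen_bay), open(d_kitchen_lab)}
  ∪ pre   = {locked(d_kitchen_bay), open(d_kitchen_lab)} ∪ {at(kitchen), open(d_kitchen_lab)}
          = {at(kitchen), locked(d_kitchen_bay), open(d_kitchen_lab)}

== RESULT ==
["at(kitchen)", "locked(d_kitchen_bay)", "open(d_kitchen_lab)"]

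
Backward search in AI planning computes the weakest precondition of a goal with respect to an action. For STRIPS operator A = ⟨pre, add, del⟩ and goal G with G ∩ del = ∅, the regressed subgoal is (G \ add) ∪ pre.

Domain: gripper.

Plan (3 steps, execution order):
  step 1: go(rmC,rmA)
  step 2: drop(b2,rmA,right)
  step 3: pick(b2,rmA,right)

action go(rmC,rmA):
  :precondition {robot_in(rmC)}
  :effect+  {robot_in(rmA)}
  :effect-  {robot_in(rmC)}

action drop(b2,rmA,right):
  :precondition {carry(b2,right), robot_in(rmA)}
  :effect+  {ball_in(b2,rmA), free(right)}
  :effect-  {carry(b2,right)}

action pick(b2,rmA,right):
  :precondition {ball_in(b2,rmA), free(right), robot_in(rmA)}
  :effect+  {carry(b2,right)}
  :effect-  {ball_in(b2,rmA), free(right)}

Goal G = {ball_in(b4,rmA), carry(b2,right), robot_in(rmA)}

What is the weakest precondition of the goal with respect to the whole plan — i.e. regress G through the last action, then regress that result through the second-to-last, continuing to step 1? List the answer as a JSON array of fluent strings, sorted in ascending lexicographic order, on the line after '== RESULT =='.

Regress step by step:
  through step 3 (pick(b2,rmA,right)): drop {carry(b2,right)}, keep {ball_in(b4,rmA), robot_in(rmA)}, require {ball_in(b2,rmA), free(right), robot_in(rmA)}
    → {ball_in(b2,rmA), ball_in(b4,rmA), free(right), robot_in(rmA)}
  through step 2 (drop(b2,rmA,right)): drop {ball_in(b2,rmA), free(right)}, keep {ball_in(b4,rmA), robot_in(rmA)}, require {carry(b2,right), robot_in(rmA)}
    → {ball_in(b4,rmA), carry(b2,right), robot_in(rmA)}
  through step 1 (go(rmC,rmA)): drop {robot_in(rmA)}, keep {ball_in(b4,rmA), carry(b2,right)}, require {robot_in(rmC)}
    → {ball_in(b4,rmA), carry(b2,right), robot_in(rmC)}

== RESULT ==
["ball_in(b4,rmA)", "carry(b2,right)", "robot_in(rmC)"]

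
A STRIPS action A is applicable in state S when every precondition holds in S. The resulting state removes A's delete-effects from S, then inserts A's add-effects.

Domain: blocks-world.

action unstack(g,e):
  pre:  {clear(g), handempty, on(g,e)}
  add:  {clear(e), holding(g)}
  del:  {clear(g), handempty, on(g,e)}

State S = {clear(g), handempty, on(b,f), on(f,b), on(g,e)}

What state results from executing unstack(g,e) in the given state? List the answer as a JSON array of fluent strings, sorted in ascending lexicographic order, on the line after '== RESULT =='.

Compute (S \ del) ∪ add:
  pre ⊆ S: {clear(g), handempty, on(g,e)} ⊆ S  — applicable
  S \ del = {on(b,f), on(f,b)}
  ∪ add   = {clear(e), holding(g), on(b,f), on(f,b)}

== RESULT ==
["clear(e)", "holding(g)", "on(b,f)", "on(f,b)"]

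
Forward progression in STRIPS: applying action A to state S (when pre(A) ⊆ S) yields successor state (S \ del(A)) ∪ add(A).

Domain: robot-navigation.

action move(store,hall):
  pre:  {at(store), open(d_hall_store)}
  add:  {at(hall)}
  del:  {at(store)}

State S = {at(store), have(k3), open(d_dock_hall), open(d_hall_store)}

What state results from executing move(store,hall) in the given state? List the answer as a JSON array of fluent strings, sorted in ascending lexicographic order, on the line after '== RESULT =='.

Progress:
  pre ⊆ S: {at(store), open(d_hall_store)} ⊆ S  — applicable
  S \ del = {have(k3), open(d_dock_hall), open(d_hall_store)}
  ∪ add   = {at(hall), have(k3), open(d_dock_hall), open(d_hall_store)}

== RESULT ==
["at(hall)", "have(k3)", "open(d_dock_hall)", "open(d_hall_store)"]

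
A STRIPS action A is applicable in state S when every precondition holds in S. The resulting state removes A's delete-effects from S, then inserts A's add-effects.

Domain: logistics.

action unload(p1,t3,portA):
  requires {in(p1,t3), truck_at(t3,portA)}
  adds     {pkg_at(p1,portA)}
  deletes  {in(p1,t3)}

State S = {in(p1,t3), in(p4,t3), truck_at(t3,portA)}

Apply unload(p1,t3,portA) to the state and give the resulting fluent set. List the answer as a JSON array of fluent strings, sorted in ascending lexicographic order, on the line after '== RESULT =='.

Progress:
  pre ⊆ S: {in(p1,t3), truck_at(t3,portA)} ⊆ S  — applicable
  S \ del = {in(p4,t3), truck_at(t3,portA)}
  ∪ add   = {in(p4,t3), pkg_at(p1,portA), truck_at(t3,portA)}

== RESULT ==
["in(p4,t3)", "pkg_at(p1,portA)", "truck_at(t3,portA)"]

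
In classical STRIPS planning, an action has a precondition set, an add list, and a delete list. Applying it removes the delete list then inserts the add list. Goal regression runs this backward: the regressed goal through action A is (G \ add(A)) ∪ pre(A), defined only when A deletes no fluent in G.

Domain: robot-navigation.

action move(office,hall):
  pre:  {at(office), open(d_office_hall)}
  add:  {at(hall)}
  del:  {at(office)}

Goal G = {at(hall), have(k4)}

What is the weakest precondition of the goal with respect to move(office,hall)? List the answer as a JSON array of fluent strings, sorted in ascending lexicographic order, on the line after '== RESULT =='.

Regress:
  G ∩ del = {}  (empty — regression defined)
  G \ add = {at(hall), have(k4)} \ {at(hall)} = {have(k4)}
  ∪ pre   = {have(k4)} ∪ {at(office), open(d_office_hall)}
          = {at(office), have(k4), open(d_office_hall)}

== RESULT ==
["at(office)", "have(k4)", "open(d_office_hall)"]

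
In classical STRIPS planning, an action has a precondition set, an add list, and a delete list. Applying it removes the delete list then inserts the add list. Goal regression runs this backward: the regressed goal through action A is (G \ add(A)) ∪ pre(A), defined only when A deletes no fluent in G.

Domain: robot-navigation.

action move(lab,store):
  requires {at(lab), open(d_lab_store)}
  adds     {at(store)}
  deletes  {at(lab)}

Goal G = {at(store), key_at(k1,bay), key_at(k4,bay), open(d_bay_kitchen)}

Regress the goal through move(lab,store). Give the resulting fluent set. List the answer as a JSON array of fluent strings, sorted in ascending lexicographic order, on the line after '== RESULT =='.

Compute (G \ add) ∪ pre:
  G ∩ del = {}  (empty — regression defined)
  G \ add = {at(store), key_at(k1,bay), key_at(k4,bay), open(d_bay_kitchen)} \ {at(store)} = {key_at(k1,bay), key_at(k4,bay), open(d_bay_kitchen)}
  ∪ pre   = {key_at(k1,bay), key_at(k4,bay), open(d_bay_kitchen)} ∪ {at(lab), open(d_lab_store)}
          = {at(lab), key_at(k1,bay), key_at(k4,bay), open(d_bay_kitchen), open(d_lab_store)}

== RESULT ==
["at(lab)", "key_at(k1,bay)", "key_at(k4,bay)", "open(d_bay_kitchen)", "open(d_lab_store)"]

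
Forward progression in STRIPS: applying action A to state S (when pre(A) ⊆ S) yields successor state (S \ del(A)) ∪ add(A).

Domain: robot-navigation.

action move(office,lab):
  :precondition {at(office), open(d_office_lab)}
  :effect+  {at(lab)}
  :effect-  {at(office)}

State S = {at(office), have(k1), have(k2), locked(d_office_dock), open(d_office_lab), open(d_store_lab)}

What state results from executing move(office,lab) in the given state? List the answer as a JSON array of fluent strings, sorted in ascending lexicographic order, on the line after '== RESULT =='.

Progress:
  pre ⊆ S: {at(office), open(d_office_lab)} ⊆ S  — applicable
  S \ del = {have(k1), have(k2), locked(d_office_dock), open(d_office_lab), open(d_store_lab)}
  ∪ add   = {at(lab), have(k1), have(k2), locked(d_office_dock), open(d_office_lab), open(d_store_lab)}

== RESULT ==
["at(lab)", "have(k1)", "have(k2)", "locked(d_office_dock)", "open(d_office_lab)", "open(d_store_lab)"]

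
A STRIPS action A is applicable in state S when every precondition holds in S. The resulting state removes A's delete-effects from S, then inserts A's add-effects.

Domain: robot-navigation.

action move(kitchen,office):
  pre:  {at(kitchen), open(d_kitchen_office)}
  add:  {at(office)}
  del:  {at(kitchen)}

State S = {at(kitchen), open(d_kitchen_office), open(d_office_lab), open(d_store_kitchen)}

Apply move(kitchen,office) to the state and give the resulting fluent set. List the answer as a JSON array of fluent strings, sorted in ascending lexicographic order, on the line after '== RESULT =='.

Progress:
  pre ⊆ S: {at(kitchen), open(d_kitchen_office)} ⊆ S  — applicable
  S \ del = {open(d_kitchen_office), open(d_office_lab), open(d_store_kitchen)}
  ∪ add   = {at(office), open(d_kitchen_office), open(d_office_lab), open(d_store_kitchen)}

== RESULT ==
["at(office)", "open(d_kitchen_office)", "open(d_office_lab)", "open(d_store_kitchen)"]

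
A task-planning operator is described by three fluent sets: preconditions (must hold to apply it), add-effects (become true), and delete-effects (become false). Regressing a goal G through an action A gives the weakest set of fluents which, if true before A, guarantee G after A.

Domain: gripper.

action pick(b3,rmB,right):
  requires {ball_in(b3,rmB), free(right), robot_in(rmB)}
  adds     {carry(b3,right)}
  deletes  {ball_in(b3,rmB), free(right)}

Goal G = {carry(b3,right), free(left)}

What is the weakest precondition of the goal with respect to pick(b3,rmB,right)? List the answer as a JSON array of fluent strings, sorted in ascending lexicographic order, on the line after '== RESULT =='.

Compute (G \ add) ∪ pre:
  G ∩ del = {}  (empty — regression defined)
  G \ add = {carry(b3,right), free(left)} \ {carry(b3,right)} = {free(left)}
  ∪ pre   = {free(left)} ∪ {ball_in(b3,rmB), free(right), robot_in(rmB)}
          = {ball_in(b3,rmB), free(left), free(right), robot_in(rmB)}

== RESULT ==
["ball_in(b3,rmB)", "free(left)", "free(right)", "robot_in(rmB)"]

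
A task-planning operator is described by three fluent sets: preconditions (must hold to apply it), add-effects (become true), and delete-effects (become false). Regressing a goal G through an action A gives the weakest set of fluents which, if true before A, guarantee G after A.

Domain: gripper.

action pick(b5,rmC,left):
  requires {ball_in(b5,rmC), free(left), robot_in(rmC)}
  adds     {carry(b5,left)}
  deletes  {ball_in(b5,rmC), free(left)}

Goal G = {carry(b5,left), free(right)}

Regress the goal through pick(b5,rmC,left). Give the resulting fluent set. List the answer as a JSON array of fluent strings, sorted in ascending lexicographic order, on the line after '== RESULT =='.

Compute (G \ add) ∪ pre:
  G ∩ del = {}  (empty — regression defined)
  G \ add = {carry(b5,left), free(right)} \ {carry(b5,left)} = {free(right)}
  ∪ pre   = {free(right)} ∪ {ball_in(b5,rmC), free(left), robot_in(rmC)}
          = {ball_in(b5,rmC), free(left), free(right), robot_in(rmC)}

== RESULT ==
["ball_in(b5,rmC)", "free(left)", "free(right)", "robot_in(rmC)"]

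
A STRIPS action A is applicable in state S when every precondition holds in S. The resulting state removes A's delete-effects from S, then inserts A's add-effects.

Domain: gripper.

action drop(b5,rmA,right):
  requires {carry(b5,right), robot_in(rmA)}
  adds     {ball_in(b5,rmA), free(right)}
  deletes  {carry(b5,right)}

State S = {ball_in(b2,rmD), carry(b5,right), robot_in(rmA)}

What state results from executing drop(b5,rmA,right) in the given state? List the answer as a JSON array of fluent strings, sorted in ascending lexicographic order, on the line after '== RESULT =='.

Progress:
  pre ⊆ S: {carry(b5,right), robot_in(rmA)} ⊆ S  — applicable
  S \ del = {ball_in(b2,rmD), robot_in(rmA)}
  ∪ add   = {ball_in(b2,rmD), ball_in(b5,rmA), free(right), robot_in(rmA)}

== RESULT ==
["ball_in(b2,rmD)", "ball_in(b5,rmA)", "free(right)", "robot_in(rmA)"]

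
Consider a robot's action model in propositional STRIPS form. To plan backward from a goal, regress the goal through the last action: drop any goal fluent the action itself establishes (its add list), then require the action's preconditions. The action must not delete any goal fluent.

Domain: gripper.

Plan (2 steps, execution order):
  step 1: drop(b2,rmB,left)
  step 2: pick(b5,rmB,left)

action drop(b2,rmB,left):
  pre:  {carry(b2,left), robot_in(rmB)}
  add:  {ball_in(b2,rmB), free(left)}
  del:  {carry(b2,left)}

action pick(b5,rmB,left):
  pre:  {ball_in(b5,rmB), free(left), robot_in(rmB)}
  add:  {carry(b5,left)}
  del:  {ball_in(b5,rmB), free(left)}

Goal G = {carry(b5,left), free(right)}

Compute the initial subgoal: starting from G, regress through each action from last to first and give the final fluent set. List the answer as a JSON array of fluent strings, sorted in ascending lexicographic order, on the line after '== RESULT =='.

Work backward from the goal:
  through step 2 (pick(b5,rmB,left)): drop {carry(b5,left)}, keep {free(right)}, require {ball_in(b5,rmB), free(left), robot_in(rmB)}
    → {ball_in(b5,rmB), free(left), free(right), robot_in(rmB)}
  through step 1 (drop(b2,rmB,left)): drop {free(left)}, keep {ball_in(b5,rmB), free(right), robot_in(rmB)}, require {carry(b2,left), robot_in(rmB)}
    → {ball_in(b5,rmB), carry(b2,left), free(right), robot_in(rmB)}

== RESULT ==
["ball_in(b5,rmB)", "carry(b2,left)", "free(right)", "robot_in(rmB)"]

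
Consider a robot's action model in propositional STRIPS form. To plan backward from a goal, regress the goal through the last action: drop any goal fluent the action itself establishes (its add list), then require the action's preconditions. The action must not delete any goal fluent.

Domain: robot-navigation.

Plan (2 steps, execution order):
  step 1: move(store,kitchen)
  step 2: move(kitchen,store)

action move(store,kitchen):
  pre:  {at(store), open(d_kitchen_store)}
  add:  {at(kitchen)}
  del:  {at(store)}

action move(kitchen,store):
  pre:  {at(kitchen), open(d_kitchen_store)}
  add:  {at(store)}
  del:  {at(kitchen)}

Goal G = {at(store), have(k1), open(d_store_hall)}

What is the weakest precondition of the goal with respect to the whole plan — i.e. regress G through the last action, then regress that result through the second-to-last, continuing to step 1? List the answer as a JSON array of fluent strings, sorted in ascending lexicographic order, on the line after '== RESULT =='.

Work backward from the goal:
  through step 2 (move(kitchen,store)): drop {at(store)}, keep {have(k1), open(d_store_hall)}, require {at(kitchen), open(d_kitchen_store)}
    → {at(kitchen), have(k1), open(d_kitchen_store), open(d_store_hall)}
  through step 1 (move(store,kitchen)): drop {at(kitchen)}, keep {have(k1), open(d_kitchen_store), open(d_store_hall)}, require {at(store), open(d_kitchen_store)}
    → {at(store), have(k1), open(d_kitchen_store), open(d_store_hall)}

== RESULT ==
["at(store)", "have(k1)", "open(d_kitchen_store)", "open(d_store_hall)"]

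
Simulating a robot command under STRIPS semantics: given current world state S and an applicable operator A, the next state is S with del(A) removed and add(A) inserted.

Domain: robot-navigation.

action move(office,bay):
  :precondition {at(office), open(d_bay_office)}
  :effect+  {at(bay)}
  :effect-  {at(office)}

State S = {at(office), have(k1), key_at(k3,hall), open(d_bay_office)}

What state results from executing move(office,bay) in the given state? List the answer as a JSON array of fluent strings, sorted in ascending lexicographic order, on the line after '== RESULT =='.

Progress:
  pre ⊆ S: {at(office), open(d_bay_office)} ⊆ S  — applicable
  S \ del = {have(k1), key_at(k3,hall), open(d_bay_office)}
  ∪ add   = {at(bay), have(k1), key_at(k3,hall), open(d_bay_office)}

== RESULT ==
["at(bay)", "have(k1)", "key_at(k3,hall)", "open(d_bay_office)"]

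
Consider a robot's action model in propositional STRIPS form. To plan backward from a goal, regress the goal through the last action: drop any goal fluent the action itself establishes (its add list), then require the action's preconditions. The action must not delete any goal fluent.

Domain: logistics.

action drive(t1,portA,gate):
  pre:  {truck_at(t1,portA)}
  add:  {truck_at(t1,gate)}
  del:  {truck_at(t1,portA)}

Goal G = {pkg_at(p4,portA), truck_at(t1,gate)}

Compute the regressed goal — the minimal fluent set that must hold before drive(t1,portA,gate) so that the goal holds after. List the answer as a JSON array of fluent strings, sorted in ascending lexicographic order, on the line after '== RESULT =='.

Regress:
  G ∩ del = {}  (empty — regression defined)
  G \ add = {pkg_at(p4,portA), truck_at(t1,gate)} \ {truck_at(t1,gate)} = {pkg_at(p4,portA)}
  ∪ pre   = {pkg_at(p4,portA)} ∪ {truck_at(t1,portA)}
          = {pkg_at(p4,portA), truck_at(t1,portA)}

== RESULT ==
["pkg_at(p4,portA)", "truck_at(t1,portA)"]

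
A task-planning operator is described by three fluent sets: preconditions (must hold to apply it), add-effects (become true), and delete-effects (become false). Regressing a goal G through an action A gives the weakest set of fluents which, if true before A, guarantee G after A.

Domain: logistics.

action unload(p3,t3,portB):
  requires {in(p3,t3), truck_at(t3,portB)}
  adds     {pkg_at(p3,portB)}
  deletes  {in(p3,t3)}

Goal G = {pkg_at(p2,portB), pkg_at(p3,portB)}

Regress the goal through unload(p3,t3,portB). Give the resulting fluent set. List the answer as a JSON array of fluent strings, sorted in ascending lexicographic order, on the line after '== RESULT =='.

Regress:
  G ∩ del = {}  (empty — regression defined)
  G \ add = {pkg_at(p2,portB), pkg_at(p3,portB)} \ {pkg_at(p3,portB)} = {pkg_at(p2,portB)}
  ∪ pre   = {pkg_at(p2,portB)} ∪ {in(p3,t3), truck_at(t3,portB)}
          = {in(p3,t3), pkg_at(p2,portB), truck_at(t3,portB)}

== RESULT ==
["in(p3,t3)", "pkg_at(p2,portB)", "truck_at(t3,portB)"]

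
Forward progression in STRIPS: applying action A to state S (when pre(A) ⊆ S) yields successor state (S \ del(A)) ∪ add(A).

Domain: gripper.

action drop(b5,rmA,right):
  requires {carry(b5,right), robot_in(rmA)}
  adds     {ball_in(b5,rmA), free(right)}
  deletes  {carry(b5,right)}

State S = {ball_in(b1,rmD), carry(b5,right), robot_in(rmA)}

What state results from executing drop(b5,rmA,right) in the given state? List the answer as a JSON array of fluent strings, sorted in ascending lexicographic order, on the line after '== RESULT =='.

Compute (S \ del) ∪ add:
  pre ⊆ S: {carry(b5,right), robot_in(rmA)} ⊆ S  — applicable
  S \ del = {ball_in(b1,rmD), robot_in(rmA)}
  ∪ add   = {ball_in(b1,rmD), ball_in(b5,rmA), free(right), robot_in(rmA)}

== RESULT ==
["ball_in(b1,rmD)", "ball_in(b5,rmA)", "free(right)", "robot_in(rmA)"]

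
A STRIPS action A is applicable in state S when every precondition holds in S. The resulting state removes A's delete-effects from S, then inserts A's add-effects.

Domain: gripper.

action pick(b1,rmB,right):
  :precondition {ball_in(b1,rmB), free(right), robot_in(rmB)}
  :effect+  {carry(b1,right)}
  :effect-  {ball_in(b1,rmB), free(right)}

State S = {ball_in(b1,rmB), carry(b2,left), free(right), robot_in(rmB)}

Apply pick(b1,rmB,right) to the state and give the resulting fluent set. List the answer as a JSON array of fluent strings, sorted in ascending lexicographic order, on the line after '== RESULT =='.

Progress:
  pre ⊆ S: {ball_in(b1,rmB), free(right), robot_in(rmB)} ⊆ S  — applicable
  S \ del = {carry(b2,left), robot_in(rmB)}
  ∪ add   = {carry(b1,right), carry(b2,left), robot_in(rmB)}

== RESULT ==
["carry(b1,right)", "carry(b2,left)", "robot_in(rmB)"]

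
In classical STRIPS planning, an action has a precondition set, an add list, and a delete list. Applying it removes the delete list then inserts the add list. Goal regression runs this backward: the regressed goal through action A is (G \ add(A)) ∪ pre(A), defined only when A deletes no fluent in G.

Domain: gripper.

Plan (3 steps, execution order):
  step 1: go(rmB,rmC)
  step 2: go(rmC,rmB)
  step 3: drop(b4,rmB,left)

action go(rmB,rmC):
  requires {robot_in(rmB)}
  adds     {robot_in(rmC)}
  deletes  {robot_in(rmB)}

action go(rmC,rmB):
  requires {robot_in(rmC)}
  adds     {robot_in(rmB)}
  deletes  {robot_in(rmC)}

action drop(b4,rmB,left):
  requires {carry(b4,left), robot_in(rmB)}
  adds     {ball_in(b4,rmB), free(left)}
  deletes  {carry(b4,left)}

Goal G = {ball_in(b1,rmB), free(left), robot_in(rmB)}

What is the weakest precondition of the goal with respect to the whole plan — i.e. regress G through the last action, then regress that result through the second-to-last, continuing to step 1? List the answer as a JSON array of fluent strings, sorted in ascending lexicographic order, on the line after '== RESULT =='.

Regress step by step:
  through step 3 (drop(b4,rmB,left)): drop {free(left)}, keep {ball_in(b1,rmB), robot_in(rmB)}, require {carry(b4,left), robot_in(rmB)}
    → {ball_in(b1,rmB), carry(b4,left), robot_in(rmB)}
  through step 2 (go(rmC,rmB)): drop {robot_in(rmB)}, keep {ball_in(b1,rmB), carry(b4,left)}, require {robot_in(rmC)}
    → {ball_in(b1,rmB), carry(b4,left), robot_in(rmC)}
  through step 1 (go(rmB,rmC)): drop {robot_in(rmC)}, keep {ball_in(b1,rmB), carry(b4,left)}, require {robot_in(rmB)}
    → {ball_in(b1,rmB), carry(b4,left), robot_in(rmB)}

== RESULT ==
["ball_in(b1,rmB)", "carry(b4,left)", "robot_in(rmB)"]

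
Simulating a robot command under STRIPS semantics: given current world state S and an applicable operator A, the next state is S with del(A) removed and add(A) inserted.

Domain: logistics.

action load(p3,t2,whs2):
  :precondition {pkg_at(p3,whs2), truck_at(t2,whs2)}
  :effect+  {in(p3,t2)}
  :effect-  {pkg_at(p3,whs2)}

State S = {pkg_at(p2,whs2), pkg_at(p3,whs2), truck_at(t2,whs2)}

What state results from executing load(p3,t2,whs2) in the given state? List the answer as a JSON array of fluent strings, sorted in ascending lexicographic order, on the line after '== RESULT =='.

Progress:
  pre ⊆ S: {pkg_at(p3,whs2), truck_at(t2,whs2)} ⊆ S  — applicable
  S \ del = {pkg_at(p2,whs2), truck_at(t2,whs2)}
  ∪ add   = {in(p3,t2), pkg_at(p2,whs2), truck_at(t2,whs2)}

== RESULT ==
["in(p3,t2)", "pkg_at(p2,whs2)", "truck_at(t2,whs2)"]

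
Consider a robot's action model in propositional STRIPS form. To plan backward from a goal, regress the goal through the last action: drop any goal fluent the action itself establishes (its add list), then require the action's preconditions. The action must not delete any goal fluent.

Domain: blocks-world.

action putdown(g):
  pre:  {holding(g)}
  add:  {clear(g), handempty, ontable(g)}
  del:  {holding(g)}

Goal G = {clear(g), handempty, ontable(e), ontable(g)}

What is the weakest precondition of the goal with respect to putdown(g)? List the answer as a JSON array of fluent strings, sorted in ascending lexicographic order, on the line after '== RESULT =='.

Compute (G \ add) ∪ pre:
  G ∩ del = {}  (empty — regression defined)
  G \ add = {clear(g), handempty, ontable(e), ontable(g)} \ {clear(g), handempty, ontable(g)} = {ontable(e)}
  ∪ pre   = {ontable(e)} ∪ {holding(g)}
          = {holding(g), ontable(e)}

== RESULT ==
["holding(g)", "ontable(e)"]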